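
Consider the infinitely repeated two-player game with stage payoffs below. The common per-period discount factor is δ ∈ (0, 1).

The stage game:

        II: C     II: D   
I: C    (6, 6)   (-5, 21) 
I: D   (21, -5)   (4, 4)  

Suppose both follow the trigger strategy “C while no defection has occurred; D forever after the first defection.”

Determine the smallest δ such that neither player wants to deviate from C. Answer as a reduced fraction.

Cooperation forever yields 6 each period: 6/(1−δ).
Deviating yields 21 once, then 4 forever: 21 + 4δ/(1−δ).
No profitable deviation requires 6/(1−δ) ≥ 21 + 4δ/(1−δ).
Multiplying by (1−δ): 6 ≥ 21(1−δ) + 4δ = 21 − 17δ.
So 17δ ≥ 15, i.e. δ ≥ 15/17.

15/17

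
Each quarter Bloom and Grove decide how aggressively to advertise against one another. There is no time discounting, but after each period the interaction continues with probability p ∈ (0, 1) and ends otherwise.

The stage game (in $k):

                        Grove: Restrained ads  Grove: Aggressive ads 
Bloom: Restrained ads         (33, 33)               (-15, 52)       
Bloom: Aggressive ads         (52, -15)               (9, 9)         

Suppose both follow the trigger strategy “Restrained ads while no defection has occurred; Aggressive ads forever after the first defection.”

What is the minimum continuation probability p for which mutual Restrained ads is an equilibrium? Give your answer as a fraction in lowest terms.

19/43

With no time discounting, the continuation probability p plays the role of the discount factor.
Grim-trigger IC: 33/(1−p) ≥ 52 + 9p/(1−p) ⇒ p ≥ (52−33)/(52−9) = 19/43.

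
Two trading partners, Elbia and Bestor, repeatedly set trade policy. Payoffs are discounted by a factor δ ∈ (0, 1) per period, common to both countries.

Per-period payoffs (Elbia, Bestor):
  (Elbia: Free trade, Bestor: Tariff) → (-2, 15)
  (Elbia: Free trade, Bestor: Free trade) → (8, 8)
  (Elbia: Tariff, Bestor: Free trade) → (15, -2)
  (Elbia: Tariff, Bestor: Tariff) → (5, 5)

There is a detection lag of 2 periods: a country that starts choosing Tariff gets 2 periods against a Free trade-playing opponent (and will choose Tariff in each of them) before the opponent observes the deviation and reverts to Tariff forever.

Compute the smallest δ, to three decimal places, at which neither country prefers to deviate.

The best deviation is to choose Tariff for all 2 undetected periods, earning 15 each, then 5 forever once detected.
Deviation value: 15(1−δ^2)/(1−δ) + 5δ^2/(1−δ); cooperation value: 8/(1−δ).
IC: 8 ≥ 15(1−δ^2) + 5δ^2 = 15 − 10δ^2.
So δ^2 ≥ 7/10, giving δ ≥ (7/10)^(1/2) ≈ 0.837.

0.837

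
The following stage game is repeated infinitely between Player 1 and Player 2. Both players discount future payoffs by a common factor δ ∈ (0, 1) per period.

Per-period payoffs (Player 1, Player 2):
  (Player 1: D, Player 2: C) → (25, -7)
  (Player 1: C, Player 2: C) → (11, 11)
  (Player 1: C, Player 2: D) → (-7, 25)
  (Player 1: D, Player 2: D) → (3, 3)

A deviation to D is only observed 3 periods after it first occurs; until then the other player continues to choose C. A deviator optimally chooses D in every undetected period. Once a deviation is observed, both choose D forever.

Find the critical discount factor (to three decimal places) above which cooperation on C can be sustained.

0.860

Deviating for the 3 undetected periods gains 25−11 = 14 per period over cooperation, then loses 11−3 = 8 per period forever once punishment starts.
Gain: 14(1 + δ + … + δ^2); loss: 8·δ^3/(1−δ).
No profitable deviation ⇔ 14(1−δ^3) ≤ 8·δ^3, i.e. δ^3 ≥ 14/(14+8) = 7/11.
Hence δ ≥ (7/11)^(1/3) ≈ 0.860.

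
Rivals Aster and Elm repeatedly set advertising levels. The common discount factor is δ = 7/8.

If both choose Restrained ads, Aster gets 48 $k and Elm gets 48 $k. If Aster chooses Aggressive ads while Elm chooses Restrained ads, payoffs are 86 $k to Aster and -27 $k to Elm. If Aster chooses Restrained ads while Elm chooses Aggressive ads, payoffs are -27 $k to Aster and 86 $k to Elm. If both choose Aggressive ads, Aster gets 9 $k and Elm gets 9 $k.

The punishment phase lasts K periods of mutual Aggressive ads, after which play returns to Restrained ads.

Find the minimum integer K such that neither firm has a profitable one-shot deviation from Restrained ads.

IC: δ(1−δ^K)/(1−δ) ≥ (86−48)/(48−9) = 38/39.
With δ = 7/8: need 1 − δ^K ≥ 38/39·(1−7/8)/(7/8), i.e. δ^K ≤ 0.8608.
Since (7/8)^1 = 0.8750 and (7/8)^2 = 0.7656, the smallest such K is 2.

2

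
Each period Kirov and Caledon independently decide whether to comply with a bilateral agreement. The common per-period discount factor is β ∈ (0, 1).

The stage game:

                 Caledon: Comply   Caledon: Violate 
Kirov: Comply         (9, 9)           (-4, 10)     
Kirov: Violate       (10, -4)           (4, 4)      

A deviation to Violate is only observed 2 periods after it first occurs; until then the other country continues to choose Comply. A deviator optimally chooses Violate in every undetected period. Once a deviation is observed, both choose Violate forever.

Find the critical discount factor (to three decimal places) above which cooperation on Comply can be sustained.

0.408

A deviator earns 10 for 2 periods, then 4 forever; cooperating earns 9 forever. Multiplying the IC by (1−β):
9 ≥ 10(1−β^2) + 4β^2, so 6·β^2 ≥ 1 and β^2 ≥ 1/6.
β ≥ (1/6)^(1/2) ≈ 0.408.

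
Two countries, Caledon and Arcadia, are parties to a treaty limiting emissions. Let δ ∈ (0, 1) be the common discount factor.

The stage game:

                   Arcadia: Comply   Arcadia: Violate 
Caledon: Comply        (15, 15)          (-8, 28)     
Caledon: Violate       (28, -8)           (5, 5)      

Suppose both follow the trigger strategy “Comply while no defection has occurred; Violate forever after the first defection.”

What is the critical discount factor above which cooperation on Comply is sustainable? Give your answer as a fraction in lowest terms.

One-period gain from deviating is 28 − 15 = 13. The loss is 15 − 5 = 10 in every subsequent period, with present value 10·δ/(1−δ).
Deviation is unprofitable when 10·δ/(1−δ) ≥ 13, i.e. δ/(1−δ) ≥ 13/10.
Equivalently δ ≥ 13/(13+10) = 13/23.

13/23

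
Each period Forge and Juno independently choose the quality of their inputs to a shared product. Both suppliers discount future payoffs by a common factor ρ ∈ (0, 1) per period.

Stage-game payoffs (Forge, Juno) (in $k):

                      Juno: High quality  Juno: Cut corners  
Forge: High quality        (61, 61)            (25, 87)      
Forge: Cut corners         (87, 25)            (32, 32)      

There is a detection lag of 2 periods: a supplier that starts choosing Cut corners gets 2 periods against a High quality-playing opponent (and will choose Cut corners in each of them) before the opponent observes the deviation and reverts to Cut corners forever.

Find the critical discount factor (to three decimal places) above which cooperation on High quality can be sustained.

A deviator earns 87 for 2 periods, then 32 forever; cooperating earns 61 forever. Multiplying the IC by (1−ρ):
61 ≥ 87(1−ρ^2) + 32ρ^2, so 55·ρ^2 ≥ 26 and ρ^2 ≥ 26/55.
ρ ≥ (26/55)^(1/2) ≈ 0.688.

0.688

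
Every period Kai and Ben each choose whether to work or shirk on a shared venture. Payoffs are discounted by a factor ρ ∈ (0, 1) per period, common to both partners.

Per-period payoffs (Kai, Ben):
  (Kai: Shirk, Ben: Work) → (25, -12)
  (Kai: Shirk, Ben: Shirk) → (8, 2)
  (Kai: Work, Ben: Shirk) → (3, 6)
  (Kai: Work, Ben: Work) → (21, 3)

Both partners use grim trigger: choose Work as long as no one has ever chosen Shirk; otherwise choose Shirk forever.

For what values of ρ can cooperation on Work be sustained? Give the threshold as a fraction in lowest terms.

Kai's threshold: (25−21)/(25−8) = 4/17.
Ben's threshold: (6−3)/(6−2) = 3/4.
4/17 < 3/4, so Ben binds and ρ* = 3/4.

3/4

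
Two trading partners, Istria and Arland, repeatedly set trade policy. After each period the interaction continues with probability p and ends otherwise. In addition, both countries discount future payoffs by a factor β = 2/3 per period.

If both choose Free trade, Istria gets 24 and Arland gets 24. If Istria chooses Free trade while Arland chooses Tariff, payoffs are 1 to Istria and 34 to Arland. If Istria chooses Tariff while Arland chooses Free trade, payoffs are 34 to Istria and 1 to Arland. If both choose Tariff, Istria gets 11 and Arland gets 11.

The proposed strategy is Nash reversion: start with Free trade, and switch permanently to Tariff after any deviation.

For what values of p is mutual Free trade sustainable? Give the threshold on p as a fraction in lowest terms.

With continuation probability p and discount β, the effective per-period discount factor is βp.
Grim-trigger IC: βp ≥ (34−24)/(34−11) = 10/23.
So p ≥ (10/23)/(2/3) = 15/23.

15/23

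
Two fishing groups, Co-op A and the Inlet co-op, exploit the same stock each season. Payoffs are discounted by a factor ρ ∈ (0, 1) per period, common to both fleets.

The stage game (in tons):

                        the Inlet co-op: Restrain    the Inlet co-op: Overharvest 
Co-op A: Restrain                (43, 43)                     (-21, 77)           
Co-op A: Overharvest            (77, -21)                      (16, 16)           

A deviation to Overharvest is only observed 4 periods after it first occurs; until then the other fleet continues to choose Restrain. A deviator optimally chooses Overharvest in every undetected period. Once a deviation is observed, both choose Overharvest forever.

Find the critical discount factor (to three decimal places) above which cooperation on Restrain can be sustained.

0.864

A deviator earns 77 for 4 periods, then 16 forever; cooperating earns 43 forever. Multiplying the IC by (1−ρ):
43 ≥ 77(1−ρ^4) + 16ρ^4, so 61·ρ^4 ≥ 34 and ρ^4 ≥ 34/61.
ρ ≥ (34/61)^(1/4) ≈ 0.864.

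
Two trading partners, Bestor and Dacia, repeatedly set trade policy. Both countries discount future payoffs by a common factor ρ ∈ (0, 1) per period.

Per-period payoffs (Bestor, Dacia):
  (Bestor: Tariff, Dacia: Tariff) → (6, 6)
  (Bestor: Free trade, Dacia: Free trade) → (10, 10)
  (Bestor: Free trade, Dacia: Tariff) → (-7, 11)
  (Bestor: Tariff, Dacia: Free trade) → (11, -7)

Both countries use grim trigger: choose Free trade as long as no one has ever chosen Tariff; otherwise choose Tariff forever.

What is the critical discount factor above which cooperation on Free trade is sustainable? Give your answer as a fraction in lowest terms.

Under grim trigger the critical discount factor is (T−C)/(T−P) with T = 11, C = 10, P = 6.
ρ* = (11−10)/(11−6) = 1/5.

1/5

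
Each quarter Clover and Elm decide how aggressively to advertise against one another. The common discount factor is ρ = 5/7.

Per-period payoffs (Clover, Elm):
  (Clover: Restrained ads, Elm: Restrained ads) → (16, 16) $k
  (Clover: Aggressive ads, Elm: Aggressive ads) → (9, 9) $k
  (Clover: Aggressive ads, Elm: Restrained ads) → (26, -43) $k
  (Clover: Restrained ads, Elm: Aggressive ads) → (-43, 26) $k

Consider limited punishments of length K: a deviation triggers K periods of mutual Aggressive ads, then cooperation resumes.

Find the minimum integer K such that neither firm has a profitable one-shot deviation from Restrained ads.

No profitable deviation requires (16−9)(ρ+…+ρ^K) ≥ 26−16, i.e. ρ+…+ρ^K ≥ 10/7 ≈ 1.4286.
With ρ = 5/7, the partial sums are K=1: 0.7143, K=2: 1.2245, K=3: 1.5889.
K = 3 is the first length at which the sum reaches 1.4286.

3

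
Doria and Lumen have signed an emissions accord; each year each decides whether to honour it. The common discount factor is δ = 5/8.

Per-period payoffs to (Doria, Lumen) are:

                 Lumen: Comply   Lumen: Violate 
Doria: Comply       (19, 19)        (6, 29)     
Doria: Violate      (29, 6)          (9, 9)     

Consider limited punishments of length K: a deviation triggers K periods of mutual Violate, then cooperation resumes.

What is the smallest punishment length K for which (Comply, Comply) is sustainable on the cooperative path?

Need Σ_{k=1}^{K} δ^k ≥ (29−19)/(19−9) = 1.0000 at δ = 5/8.
At K = 1 the sum is 0.6250 < 1.0000; at K = 2 it is 1.0156 ≥ 1.0000.
So the minimum punishment length is K = 2.

2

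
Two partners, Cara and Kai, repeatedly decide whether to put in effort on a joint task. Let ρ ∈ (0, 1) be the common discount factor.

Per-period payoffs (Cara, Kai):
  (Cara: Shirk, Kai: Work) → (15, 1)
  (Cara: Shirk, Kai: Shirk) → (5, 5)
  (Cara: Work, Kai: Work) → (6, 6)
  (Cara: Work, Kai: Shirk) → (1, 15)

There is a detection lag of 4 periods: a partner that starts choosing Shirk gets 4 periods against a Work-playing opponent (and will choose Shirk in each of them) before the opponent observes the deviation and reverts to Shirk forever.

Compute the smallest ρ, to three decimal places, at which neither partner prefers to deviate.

The best deviation is to choose Shirk for all 4 undetected periods, earning 15 each, then 5 forever once detected.
Deviation value: 15(1−ρ^4)/(1−ρ) + 5ρ^4/(1−ρ); cooperation value: 6/(1−ρ).
IC: 6 ≥ 15(1−ρ^4) + 5ρ^4 = 15 − 10ρ^4.
So ρ^4 ≥ 9/10, giving ρ ≥ (9/10)^(1/4) ≈ 0.974.

0.974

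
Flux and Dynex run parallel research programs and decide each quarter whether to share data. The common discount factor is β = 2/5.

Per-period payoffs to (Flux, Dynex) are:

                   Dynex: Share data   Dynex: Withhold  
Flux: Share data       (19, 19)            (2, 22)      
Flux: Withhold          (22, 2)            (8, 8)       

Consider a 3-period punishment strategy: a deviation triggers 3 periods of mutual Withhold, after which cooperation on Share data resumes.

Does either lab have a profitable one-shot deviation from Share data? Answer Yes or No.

No

A one-shot deviation gives 22 now, then 8 for 3 periods, then back to 19.
Gain from deviating: (22−19) today; loss: (19−8) in each of the next 3 periods.
No-deviation condition: (19−8)(β+…+β^3) ≥ 22−19, i.e. β+…+β^3 ≥ 3/11.
At β = 2/5: β+…+β^3 = 0.6240 ≥ 0.2727.
So cooperation is sustainable.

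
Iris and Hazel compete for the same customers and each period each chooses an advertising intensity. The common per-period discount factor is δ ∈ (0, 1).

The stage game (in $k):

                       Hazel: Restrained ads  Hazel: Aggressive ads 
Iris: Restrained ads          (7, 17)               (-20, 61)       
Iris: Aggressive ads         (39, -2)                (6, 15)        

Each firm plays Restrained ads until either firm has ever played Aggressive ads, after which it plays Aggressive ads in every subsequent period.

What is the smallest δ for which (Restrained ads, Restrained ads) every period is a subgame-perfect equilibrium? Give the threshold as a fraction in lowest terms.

32/33

For Iris: deviation gain 39−7 = 32, per-period punishment loss 7−6 = 1. IC gives δ ≥ 32/33.
For Hazel: gain 44, loss 2 per period, so δ ≥ 44/46 = 22/23.
The tighter constraint is Iris's, so cooperation needs δ ≥ 32/33.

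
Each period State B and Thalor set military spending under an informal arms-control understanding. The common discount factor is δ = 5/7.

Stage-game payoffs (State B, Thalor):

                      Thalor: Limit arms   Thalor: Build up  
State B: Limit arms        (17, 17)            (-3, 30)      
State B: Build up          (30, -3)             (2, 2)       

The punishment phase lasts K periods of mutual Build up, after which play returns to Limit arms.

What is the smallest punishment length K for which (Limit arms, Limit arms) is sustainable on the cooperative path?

2

IC: δ(1−δ^K)/(1−δ) ≥ (30−17)/(17−2) = 13/15.
With δ = 5/7: need 1 − δ^K ≥ 13/15·(1−5/7)/(5/7), i.e. δ^K ≤ 0.6533.
Since (5/7)^1 = 0.7143 and (5/7)^2 = 0.5102, the smallest such K is 2.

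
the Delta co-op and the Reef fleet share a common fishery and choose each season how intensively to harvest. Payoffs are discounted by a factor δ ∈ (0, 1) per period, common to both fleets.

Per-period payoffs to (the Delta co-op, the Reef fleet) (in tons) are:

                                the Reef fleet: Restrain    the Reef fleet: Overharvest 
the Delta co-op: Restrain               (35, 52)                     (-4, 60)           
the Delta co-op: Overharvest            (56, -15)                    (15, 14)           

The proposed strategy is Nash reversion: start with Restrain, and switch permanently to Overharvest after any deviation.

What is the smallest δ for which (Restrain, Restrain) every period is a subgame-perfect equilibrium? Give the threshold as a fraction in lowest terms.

For the Delta co-op: deviation gain 56−35 = 21, per-period punishment loss 35−15 = 20. IC gives δ ≥ 21/41.
For the Reef fleet: gain 8, loss 38 per period, so δ ≥ 8/46 = 4/23.
The tighter constraint is the Delta co-op's, so cooperation needs δ ≥ 21/41.

21/41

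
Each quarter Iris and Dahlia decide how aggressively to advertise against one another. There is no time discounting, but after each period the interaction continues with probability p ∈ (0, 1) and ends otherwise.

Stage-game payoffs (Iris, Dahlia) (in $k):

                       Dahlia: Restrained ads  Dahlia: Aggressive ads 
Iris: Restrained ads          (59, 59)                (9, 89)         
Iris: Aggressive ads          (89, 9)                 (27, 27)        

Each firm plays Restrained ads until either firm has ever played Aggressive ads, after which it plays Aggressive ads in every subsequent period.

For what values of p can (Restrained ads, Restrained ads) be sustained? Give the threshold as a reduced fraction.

Expected cooperation value is 59 + p·59 + p²·59 + … = 59/(1−p); deviation gives 89 + p·27/(1−p).
59 ≥ 89(1−p) + 27p ⇒ 62p ≥ 30 ⇒ p ≥ 30/62 = 15/31.

15/31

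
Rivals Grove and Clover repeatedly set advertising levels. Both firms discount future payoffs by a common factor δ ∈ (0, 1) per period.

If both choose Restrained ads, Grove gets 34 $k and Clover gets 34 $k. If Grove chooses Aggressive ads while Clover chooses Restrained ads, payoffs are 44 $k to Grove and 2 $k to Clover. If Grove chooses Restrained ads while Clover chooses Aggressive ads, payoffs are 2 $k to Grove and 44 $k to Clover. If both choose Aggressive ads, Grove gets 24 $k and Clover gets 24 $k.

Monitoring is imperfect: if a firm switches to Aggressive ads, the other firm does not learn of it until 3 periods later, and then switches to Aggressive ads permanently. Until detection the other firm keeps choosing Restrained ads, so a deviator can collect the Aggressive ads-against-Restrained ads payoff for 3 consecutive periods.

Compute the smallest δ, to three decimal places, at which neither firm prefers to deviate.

The best deviation is to choose Aggressive ads for all 3 undetected periods, earning 44 each, then 24 forever once detected.
Deviation value: 44(1−δ^3)/(1−δ) + 24δ^3/(1−δ); cooperation value: 34/(1−δ).
IC: 34 ≥ 44(1−δ^3) + 24δ^3 = 44 − 20δ^3.
So δ^3 ≥ 10/20 = 1/2, giving δ ≥ (1/2)^(1/3) ≈ 0.794.

0.794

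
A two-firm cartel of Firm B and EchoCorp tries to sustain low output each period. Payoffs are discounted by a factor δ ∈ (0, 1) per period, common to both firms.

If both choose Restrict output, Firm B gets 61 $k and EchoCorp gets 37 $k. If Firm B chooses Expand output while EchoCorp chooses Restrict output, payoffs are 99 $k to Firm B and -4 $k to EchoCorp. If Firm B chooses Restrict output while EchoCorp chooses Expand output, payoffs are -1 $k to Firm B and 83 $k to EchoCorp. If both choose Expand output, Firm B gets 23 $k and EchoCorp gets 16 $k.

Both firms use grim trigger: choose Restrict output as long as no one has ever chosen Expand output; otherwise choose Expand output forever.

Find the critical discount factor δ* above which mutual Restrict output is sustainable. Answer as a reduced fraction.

46/67

For Firm B: deviation gain 99−61 = 38, per-period punishment loss 61−23 = 38. IC gives δ ≥ 38/76 = 1/2.
For EchoCorp: gain 46, loss 21 per period, so δ ≥ 46/67.
The tighter constraint is EchoCorp's, so cooperation needs δ ≥ 46/67.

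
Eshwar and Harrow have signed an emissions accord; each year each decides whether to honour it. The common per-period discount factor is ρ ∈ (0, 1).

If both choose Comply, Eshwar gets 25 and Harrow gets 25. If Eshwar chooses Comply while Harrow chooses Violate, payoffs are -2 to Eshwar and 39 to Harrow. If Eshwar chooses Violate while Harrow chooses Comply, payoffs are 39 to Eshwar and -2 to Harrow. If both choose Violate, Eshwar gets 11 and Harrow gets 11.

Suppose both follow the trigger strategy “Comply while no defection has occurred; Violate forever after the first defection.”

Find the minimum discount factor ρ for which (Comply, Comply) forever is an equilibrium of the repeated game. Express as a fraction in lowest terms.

Under grim trigger the critical discount factor is (T−C)/(T−P) with T = 39, C = 25, P = 11.
ρ* = (39−25)/(39−11) = 14/28 = 1/2.

1/2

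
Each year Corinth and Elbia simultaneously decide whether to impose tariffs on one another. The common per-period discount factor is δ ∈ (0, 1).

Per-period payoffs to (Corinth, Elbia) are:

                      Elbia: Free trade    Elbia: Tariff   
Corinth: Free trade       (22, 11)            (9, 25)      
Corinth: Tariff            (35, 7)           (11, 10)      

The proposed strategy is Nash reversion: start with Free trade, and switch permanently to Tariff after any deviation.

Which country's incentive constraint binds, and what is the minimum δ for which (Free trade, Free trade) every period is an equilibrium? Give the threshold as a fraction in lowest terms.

Elbia; δ ≥ 14/15

Corinth: cooperation gives 22 each period; deviation gives 35 once then 11 forever.
  22/(1−δ) ≥ 35 + 11δ/(1−δ) ⇒ δ ≥ 13/24.
Elbia: cooperation gives 11 each period; deviation gives 25 once then 10 forever.
  δ ≥ 14/15.
Both must hold, so the binding constraint is Elbia's: δ ≥ 14/15.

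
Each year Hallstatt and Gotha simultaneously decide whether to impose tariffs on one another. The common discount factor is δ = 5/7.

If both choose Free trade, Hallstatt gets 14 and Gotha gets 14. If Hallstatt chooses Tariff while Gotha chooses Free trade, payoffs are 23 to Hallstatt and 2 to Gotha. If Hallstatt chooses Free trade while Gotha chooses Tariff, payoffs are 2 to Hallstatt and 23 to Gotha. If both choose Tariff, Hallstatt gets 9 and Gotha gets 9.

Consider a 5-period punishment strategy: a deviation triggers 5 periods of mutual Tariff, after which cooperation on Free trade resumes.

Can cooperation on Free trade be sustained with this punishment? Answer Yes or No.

Comparing payoff streams over the 6 periods until play realigns: cooperate → 14(1+δ+…+δ^5); deviate → 23 + 9(δ+…+δ^5).
Cooperation is sustained iff (14−9)(δ+…+δ^5) ≥ 23−14.
δ+…+δ^5 = 5/7·(1−(5/7)^5)/(1−5/7) = 2.0352, and (23−14)/(14−9) = 1.8000.
2.0352 ≥ 1.8000, so cooperation is sustainable.

Yes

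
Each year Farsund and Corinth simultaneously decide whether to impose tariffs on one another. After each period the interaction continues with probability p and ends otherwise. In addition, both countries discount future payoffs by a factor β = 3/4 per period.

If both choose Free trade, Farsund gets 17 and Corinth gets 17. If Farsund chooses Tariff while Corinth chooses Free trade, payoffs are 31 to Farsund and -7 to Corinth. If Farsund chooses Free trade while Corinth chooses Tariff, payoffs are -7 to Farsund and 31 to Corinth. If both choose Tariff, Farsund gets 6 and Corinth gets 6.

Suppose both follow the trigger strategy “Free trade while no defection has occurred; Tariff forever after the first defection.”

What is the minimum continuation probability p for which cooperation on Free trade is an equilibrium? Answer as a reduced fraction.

With continuation probability p and discount β, the effective per-period discount factor is βp.
Grim-trigger IC: βp ≥ (31−17)/(31−6) = 14/25.
So p ≥ (14/25)/(3/4) = 56/75.

56/75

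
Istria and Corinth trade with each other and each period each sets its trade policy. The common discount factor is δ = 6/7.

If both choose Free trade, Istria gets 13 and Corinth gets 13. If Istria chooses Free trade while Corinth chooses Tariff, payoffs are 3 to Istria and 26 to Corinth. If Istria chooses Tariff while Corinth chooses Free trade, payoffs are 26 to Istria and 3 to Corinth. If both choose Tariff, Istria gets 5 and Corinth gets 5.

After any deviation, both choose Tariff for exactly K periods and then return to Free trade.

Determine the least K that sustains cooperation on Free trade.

3

Need Σ_{k=1}^{K} δ^k ≥ (26−13)/(13−5) = 1.6250 at δ = 6/7.
At K = 2 the sum is 1.5918 < 1.6250; at K = 3 it is 2.2216 ≥ 1.6250.
So the minimum punishment length is K = 3.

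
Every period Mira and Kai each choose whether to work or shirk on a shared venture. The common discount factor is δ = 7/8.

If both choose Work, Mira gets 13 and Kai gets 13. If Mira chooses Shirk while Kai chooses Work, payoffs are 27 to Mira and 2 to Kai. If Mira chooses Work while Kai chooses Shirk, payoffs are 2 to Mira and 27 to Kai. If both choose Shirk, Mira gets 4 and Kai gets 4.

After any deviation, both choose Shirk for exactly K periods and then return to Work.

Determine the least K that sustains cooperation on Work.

2

Need Σ_{k=1}^{K} δ^k ≥ (27−13)/(13−4) = 1.5556 at δ = 7/8.
At K = 1 the sum is 0.8750 < 1.5556; at K = 2 it is 1.6406 ≥ 1.5556.
So the minimum punishment length is K = 2.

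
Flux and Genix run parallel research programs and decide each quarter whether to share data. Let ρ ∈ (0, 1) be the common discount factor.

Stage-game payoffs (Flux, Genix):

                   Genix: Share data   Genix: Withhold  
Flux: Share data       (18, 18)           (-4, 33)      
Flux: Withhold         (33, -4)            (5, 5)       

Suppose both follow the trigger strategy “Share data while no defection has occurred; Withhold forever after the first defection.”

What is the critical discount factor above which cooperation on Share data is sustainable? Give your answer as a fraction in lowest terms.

15/28

Under grim trigger the critical discount factor is (T−C)/(T−P) with T = 33, C = 18, P = 5.
ρ* = (33−18)/(33−5) = 15/28.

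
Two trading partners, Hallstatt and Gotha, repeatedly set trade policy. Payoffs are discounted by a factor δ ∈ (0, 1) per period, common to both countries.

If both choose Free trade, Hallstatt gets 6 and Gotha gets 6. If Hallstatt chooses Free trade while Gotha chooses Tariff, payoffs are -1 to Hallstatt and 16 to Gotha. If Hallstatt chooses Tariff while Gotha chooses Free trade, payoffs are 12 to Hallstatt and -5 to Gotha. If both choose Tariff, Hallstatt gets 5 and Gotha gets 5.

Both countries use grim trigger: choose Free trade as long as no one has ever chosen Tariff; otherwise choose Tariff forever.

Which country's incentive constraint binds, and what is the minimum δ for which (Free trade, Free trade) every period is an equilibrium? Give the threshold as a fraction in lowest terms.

Gotha; δ ≥ 10/11

For Hallstatt: deviation gain 12−6 = 6, per-period punishment loss 6−5 = 1. IC gives δ ≥ 6/7.
For Gotha: gain 10, loss 1 per period, so δ ≥ 10/11.
The tighter constraint is Gotha's, so cooperation needs δ ≥ 10/11.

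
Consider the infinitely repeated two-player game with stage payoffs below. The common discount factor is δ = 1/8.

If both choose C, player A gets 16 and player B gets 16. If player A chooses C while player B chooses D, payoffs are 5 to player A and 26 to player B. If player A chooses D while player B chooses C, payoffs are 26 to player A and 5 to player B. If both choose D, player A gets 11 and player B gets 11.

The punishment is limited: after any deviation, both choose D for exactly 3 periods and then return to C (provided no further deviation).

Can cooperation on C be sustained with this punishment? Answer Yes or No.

IC: δ+…+δ^3 ≥ (26−16)/(16−11) = 2.
At δ = 1/8: partial sum = 0.1426 < 2.0000. Cooperation not sustainable.

No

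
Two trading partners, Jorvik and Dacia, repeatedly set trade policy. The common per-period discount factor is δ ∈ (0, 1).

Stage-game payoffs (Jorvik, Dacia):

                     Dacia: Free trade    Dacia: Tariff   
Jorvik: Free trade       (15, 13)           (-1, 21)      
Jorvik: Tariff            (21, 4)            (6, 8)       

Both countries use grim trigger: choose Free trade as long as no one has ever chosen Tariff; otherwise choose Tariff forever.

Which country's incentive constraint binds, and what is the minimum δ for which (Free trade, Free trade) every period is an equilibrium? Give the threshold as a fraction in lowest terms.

Dacia; δ ≥ 8/13

Jorvik's threshold: (21−15)/(21−6) = 2/5.
Dacia's threshold: (21−13)/(21−8) = 8/13.
2/5 < 8/13, so Dacia binds and δ* = 8/13.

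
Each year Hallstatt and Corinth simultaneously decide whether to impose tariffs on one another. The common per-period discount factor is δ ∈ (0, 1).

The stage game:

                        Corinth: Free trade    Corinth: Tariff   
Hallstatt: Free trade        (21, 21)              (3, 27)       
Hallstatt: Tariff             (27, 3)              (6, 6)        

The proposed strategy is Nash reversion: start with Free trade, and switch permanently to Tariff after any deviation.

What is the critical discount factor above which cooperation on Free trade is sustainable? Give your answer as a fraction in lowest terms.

2/7

Cooperation forever yields 21 each period: 21/(1−δ).
Deviating yields 27 once, then 6 forever: 27 + 6δ/(1−δ).
No profitable deviation requires 21/(1−δ) ≥ 27 + 6δ/(1−δ).
Multiplying by (1−δ): 21 ≥ 27(1−δ) + 6δ = 27 − 21δ.
So 21δ ≥ 6, i.e. δ ≥ 6/21 = 2/7.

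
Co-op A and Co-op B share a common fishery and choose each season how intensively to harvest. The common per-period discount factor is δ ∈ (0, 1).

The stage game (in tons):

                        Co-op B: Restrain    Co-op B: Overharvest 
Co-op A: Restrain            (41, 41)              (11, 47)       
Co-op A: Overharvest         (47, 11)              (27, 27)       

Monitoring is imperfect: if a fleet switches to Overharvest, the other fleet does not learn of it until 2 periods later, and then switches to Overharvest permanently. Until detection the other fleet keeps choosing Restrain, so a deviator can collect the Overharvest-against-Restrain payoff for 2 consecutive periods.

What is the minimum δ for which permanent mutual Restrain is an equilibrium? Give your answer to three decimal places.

0.548

Deviating for the 2 undetected periods gains 47−41 = 6 per period over cooperation, then loses 41−27 = 14 per period forever once punishment starts.
Gain: 6(1 + δ + … + δ^1); loss: 14·δ^2/(1−δ).
No profitable deviation ⇔ 6(1−δ^2) ≤ 14·δ^2, i.e. δ^2 ≥ 6/(6+14) = 3/10.
Hence δ ≥ (3/10)^(1/2) ≈ 0.548.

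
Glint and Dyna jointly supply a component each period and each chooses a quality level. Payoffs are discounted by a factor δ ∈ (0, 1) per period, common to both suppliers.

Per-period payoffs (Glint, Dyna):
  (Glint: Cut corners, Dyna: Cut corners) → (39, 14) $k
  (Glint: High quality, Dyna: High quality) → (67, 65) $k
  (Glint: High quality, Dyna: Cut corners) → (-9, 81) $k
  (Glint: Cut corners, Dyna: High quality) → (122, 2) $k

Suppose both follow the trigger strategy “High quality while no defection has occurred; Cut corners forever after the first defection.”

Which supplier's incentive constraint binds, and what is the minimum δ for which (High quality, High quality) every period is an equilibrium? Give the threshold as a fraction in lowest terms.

Glint; δ ≥ 55/83

Glint: cooperation gives 67 each period; deviation gives 122 once then 39 forever.
  67/(1−δ) ≥ 122 + 39δ/(1−δ) ⇒ δ ≥ 55/83.
Dyna: cooperation gives 65 each period; deviation gives 81 once then 14 forever.
  δ ≥ 16/67.
Both must hold, so the binding constraint is Glint's: δ ≥ 55/83.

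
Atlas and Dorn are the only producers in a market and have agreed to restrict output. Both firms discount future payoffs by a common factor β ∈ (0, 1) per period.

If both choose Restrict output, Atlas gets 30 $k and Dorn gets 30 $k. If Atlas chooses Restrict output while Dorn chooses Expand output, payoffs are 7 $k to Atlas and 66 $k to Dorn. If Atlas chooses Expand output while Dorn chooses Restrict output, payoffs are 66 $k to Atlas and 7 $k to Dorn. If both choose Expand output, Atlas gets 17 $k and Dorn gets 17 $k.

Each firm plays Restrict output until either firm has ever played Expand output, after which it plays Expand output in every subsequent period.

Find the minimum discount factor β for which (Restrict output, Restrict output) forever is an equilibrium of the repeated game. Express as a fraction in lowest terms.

Cooperation forever yields 30 each period: 30/(1−β).
Deviating yields 66 once, then 17 forever: 66 + 17β/(1−β).
No profitable deviation requires 30/(1−β) ≥ 66 + 17β/(1−β).
Multiplying by (1−β): 30 ≥ 66(1−β) + 17β = 66 − 49β.
So 49β ≥ 36, i.e. β ≥ 36/49.

36/49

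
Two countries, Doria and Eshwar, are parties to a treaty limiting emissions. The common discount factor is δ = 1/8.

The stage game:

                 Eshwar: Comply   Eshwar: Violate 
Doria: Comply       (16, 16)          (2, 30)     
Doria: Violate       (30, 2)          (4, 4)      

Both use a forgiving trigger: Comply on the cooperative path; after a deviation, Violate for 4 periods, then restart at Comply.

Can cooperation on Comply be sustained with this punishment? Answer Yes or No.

Comparing payoff streams over the 5 periods until play realigns: cooperate → 16(1+δ+…+δ^4); deviate → 30 + 4(δ+…+δ^4).
Cooperation is sustained iff (16−4)(δ+…+δ^4) ≥ 30−16.
δ+…+δ^4 = 1/8·(1−(1/8)^4)/(1−1/8) = 0.1428, and (30−16)/(16−4) = 1.1667.
0.1428 < 1.1667, so cooperation is not sustainable.

No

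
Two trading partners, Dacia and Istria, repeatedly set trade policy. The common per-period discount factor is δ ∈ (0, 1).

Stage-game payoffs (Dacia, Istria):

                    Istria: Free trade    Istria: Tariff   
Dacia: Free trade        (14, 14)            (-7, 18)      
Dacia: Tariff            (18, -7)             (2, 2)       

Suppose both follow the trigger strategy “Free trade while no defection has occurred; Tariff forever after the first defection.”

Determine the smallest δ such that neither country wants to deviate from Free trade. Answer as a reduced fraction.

14/(1−δ) ≥ 18 + 2δ/(1−δ)
14 ≥ 18 − 16δ
δ ≥ 4/16 = 1/4.

1/4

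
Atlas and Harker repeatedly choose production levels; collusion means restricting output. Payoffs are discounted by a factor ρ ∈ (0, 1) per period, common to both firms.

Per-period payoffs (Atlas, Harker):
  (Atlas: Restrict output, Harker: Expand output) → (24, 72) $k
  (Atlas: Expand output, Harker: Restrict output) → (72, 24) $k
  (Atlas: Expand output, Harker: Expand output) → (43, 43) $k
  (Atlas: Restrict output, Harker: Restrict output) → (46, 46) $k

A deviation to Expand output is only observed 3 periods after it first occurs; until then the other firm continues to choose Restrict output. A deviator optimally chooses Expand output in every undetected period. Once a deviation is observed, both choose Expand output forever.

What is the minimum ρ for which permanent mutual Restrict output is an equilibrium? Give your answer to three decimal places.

Deviating for the 3 undetected periods gains 72−46 = 26 per period over cooperation, then loses 46−43 = 3 per period forever once punishment starts.
Gain: 26(1 + ρ + … + ρ^2); loss: 3·ρ^3/(1−ρ).
No profitable deviation ⇔ 26(1−ρ^3) ≤ 3·ρ^3, i.e. ρ^3 ≥ 26/(26+3) = 26/29.
Hence ρ ≥ (26/29)^(1/3) ≈ 0.964.

0.964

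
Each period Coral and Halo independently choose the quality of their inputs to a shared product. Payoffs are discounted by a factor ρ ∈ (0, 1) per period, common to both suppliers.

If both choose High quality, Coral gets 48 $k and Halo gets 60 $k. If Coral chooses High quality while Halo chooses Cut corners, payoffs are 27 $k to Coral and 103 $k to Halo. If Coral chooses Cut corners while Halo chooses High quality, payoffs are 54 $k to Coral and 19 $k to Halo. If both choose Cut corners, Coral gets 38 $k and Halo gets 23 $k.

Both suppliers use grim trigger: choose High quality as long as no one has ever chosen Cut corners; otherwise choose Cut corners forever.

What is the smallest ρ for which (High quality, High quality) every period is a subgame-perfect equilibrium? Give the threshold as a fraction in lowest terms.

Coral: cooperation gives 48 each period; deviation gives 54 once then 38 forever.
  48/(1−ρ) ≥ 54 + 38ρ/(1−ρ) ⇒ ρ ≥ 6/16 = 3/8.
Halo: cooperation gives 60 each period; deviation gives 103 once then 23 forever.
  ρ ≥ 43/80.
Both must hold, so the binding constraint is Halo's: ρ ≥ 43/80.

43/80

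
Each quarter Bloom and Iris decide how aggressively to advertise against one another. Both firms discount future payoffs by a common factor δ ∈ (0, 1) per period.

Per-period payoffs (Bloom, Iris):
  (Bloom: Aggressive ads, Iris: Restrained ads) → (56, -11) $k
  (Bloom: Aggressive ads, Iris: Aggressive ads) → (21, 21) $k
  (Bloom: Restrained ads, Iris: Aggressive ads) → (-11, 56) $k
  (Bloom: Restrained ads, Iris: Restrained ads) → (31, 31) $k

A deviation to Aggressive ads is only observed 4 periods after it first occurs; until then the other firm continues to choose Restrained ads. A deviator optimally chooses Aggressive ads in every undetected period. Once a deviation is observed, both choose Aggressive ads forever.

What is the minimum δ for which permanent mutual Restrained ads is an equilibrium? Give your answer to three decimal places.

A deviator earns 56 for 4 periods, then 21 forever; cooperating earns 31 forever. Multiplying the IC by (1−δ):
31 ≥ 56(1−δ^4) + 21δ^4, so 35·δ^4 ≥ 25 and δ^4 ≥ 5/7.
δ ≥ (5/7)^(1/4) ≈ 0.919.

0.919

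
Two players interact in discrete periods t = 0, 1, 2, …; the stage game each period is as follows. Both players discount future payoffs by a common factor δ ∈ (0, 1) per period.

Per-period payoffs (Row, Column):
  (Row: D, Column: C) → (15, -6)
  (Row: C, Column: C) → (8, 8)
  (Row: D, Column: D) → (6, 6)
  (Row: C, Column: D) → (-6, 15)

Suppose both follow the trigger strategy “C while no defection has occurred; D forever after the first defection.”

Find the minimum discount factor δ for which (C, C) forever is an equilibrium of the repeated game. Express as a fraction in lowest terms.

Cooperation forever yields 8 each period: 8/(1−δ).
Deviating yields 15 once, then 6 forever: 15 + 6δ/(1−δ).
No profitable deviation requires 8/(1−δ) ≥ 15 + 6δ/(1−δ).
Multiplying by (1−δ): 8 ≥ 15(1−δ) + 6δ = 15 − 9δ.
So 9δ ≥ 7, i.e. δ ≥ 7/9.

7/9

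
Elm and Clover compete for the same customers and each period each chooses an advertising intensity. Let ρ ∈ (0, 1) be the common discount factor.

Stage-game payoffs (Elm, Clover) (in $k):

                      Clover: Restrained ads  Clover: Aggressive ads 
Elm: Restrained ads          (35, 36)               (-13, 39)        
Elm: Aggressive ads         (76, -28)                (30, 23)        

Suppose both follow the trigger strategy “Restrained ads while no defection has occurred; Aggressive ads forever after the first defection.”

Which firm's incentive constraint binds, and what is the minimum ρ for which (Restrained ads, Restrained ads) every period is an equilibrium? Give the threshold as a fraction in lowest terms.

Elm; ρ ≥ 41/46

Elm's threshold: (76−35)/(76−30) = 41/46.
Clover's threshold: (39−36)/(39−23) = 3/16.
41/46 > 3/16, so Elm binds and ρ* = 41/46.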